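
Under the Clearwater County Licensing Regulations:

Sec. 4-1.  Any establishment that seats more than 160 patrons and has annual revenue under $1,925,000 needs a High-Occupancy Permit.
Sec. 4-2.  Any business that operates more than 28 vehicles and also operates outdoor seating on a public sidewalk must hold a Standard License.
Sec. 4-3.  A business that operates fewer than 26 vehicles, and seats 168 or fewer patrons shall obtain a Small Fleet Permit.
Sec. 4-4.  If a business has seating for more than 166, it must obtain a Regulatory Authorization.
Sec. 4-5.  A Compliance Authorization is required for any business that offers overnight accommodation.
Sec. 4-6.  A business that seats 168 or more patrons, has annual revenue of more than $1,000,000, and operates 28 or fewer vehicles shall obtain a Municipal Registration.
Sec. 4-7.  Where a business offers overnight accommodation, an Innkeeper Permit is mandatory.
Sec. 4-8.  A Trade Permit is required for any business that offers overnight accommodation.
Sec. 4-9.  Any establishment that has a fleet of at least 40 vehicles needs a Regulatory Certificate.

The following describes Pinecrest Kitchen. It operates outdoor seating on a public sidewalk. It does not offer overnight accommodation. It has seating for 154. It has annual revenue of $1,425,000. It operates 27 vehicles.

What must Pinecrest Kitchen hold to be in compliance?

None

Sec. 4-1. seating 154 ≤ 160; revenue $1,425,000 < $1,925,000 → High-Occupancy Permit not required.
Sec. 4-2. vehicles 27 ≤ 28; operates outdoor seating on a public sidewalk → Standard License not required.
Sec. 4-3. vehicles 27 ≥ 26; seating 154 ≤ 168 → Small Fleet Permit not required.
Sec. 4-4. seating 154 ≤ 166 → Regulatory Authorization not required.
Sec. 4-5. does not offer overnight accommodation → Compliance Authorization not required.
Sec. 4-6. seating 154 < 168; revenue $1,425,000 > $1,000,000; vehicles 27 ≤ 28 → Municipal Registration not required.
Sec. 4-7. does not offer overnight accommodation → Innkeeper Permit not required.
Sec. 4-8. does not offer overnight accommodation → Trade Permit not required.
Sec. 4-9. vehicles 27 < 40 → Regulatory Certificate not required.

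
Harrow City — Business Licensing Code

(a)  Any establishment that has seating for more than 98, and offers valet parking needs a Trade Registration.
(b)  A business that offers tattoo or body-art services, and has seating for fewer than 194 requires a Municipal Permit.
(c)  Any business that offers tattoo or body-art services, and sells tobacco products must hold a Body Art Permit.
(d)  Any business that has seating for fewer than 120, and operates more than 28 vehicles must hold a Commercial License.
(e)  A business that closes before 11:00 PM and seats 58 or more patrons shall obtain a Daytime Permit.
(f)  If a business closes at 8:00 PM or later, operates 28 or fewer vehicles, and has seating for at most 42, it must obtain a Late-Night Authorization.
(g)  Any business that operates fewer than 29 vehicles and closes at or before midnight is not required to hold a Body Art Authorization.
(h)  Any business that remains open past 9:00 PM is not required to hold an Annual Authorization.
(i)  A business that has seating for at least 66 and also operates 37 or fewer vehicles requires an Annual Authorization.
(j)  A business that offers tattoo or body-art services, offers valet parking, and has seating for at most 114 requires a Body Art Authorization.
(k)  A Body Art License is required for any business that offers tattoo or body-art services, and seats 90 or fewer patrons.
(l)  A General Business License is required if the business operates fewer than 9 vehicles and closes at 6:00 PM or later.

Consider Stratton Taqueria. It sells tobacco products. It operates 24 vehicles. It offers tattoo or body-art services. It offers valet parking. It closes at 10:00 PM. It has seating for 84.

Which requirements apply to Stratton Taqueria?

Body Art License, Body Art Permit, Daytime Permit, Municipal Permit

(a) seating 84 ≤ 98; offers valet parking → Trade Registration not required.
(b) offers tattoo or body-art services; seating 84 < 194 → Municipal Permit required.
(c) offers tattoo or body-art services; sells tobacco products → Body Art Permit required.
(d) seating 84 < 120; vehicles 24 ≤ 28 → Commercial License not required.
(e) closes 10:00 PM, at/before 11:00 PM; seating 84 ≥ 58 → Daytime Permit required.
(f) closes 10:00 PM, after 8:00 PM; vehicles 24 ≤ 28; seating 84 > 42 → Late-Night Authorization not required.
(g) vehicles 24 < 29; closes 10:00 PM, at/before midnight → exempt from Body Art Authorization.
(h) closes 10:00 PM, after 9:00 PM → exempt from Annual Authorization.
(i) seating 84 ≥ 66; vehicles 24 ≤ 37 → Annual Authorization required.
(j) offers tattoo or body-art services; offers valet parking; seating 84 ≤ 114 → Body Art Authorization required.
(k) offers tattoo or body-art services; seating 84 ≤ 90 → Body Art License required.
(l) vehicles 24 ≥ 9; closes 10:00 PM, after 6:00 PM → General Business License not required.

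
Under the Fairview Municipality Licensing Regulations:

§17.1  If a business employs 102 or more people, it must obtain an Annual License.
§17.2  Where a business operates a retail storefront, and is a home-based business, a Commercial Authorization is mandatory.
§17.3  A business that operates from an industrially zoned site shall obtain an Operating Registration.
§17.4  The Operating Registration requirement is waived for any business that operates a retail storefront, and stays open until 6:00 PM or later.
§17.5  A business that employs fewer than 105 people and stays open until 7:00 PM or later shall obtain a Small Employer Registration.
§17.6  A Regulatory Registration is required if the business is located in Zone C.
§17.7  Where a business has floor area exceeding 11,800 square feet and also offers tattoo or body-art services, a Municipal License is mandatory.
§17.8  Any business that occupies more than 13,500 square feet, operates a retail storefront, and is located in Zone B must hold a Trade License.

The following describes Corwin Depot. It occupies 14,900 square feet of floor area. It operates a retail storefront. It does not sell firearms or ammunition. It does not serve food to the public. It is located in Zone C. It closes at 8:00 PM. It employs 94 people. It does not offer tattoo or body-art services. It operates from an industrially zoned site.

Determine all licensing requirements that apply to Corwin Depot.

Regulatory Registration, Small Employer Registration

§17.1 employees 94 < 102 → Annual License not required.
§17.2 operates a retail storefront; operates from an industrially zoned site (not: is a home-based business) → Commercial Authorization not required.
§17.3 operates from an industrially zoned site → Operating Registration required.
§17.4 operates a retail storefront; closes 8:00 PM, after 6:00 PM → exempt from Operating Registration.
§17.5 employees 94 < 105; closes 8:00 PM, after 7:00 PM → Small Employer Registration required.
§17.6 is located in Zone C → Regulatory Registration required.
§17.7 floor area 14,900 square feet > 11,800 square feet; does not offer tattoo or body-art services → Municipal License not required.
§17.8 floor area 14,900 square feet > 13,500 square feet; operates a retail storefront; is located in Zone C (not: is located in Zone B) → Trade License not required.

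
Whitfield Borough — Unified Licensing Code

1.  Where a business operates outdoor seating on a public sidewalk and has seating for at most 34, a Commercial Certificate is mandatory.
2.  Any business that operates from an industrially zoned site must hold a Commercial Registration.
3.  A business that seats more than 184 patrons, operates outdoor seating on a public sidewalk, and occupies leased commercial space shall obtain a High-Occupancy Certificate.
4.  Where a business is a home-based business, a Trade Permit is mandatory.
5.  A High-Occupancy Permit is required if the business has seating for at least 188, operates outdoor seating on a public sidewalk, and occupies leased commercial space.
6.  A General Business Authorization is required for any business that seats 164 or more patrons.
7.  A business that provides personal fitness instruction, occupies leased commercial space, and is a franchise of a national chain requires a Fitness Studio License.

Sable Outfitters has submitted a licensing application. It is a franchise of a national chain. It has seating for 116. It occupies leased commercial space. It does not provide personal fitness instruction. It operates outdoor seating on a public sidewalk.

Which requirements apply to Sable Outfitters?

1. operates outdoor seating on a public sidewalk; seating 116 > 34 → Commercial Certificate not required.
2. occupies leased commercial space (not: operates from an industrially zoned site) → Commercial Registration not required.
3. seating 116 ≤ 184; operates outdoor seating on a public sidewalk; occupies leased commercial space → High-Occupancy Certificate not required.
4. occupies leased commercial space (not: is a home-based business) → Trade Permit not required.
5. seating 116 < 188; operates outdoor seating on a public sidewalk; occupies leased commercial space → High-Occupancy Permit not required.
6. seating 116 < 164 → General Business Authorization not required.
7. does not provide personal fitness instruction; occupies leased commercial space; is a franchise of a national chain → Fitness Studio License not required.

None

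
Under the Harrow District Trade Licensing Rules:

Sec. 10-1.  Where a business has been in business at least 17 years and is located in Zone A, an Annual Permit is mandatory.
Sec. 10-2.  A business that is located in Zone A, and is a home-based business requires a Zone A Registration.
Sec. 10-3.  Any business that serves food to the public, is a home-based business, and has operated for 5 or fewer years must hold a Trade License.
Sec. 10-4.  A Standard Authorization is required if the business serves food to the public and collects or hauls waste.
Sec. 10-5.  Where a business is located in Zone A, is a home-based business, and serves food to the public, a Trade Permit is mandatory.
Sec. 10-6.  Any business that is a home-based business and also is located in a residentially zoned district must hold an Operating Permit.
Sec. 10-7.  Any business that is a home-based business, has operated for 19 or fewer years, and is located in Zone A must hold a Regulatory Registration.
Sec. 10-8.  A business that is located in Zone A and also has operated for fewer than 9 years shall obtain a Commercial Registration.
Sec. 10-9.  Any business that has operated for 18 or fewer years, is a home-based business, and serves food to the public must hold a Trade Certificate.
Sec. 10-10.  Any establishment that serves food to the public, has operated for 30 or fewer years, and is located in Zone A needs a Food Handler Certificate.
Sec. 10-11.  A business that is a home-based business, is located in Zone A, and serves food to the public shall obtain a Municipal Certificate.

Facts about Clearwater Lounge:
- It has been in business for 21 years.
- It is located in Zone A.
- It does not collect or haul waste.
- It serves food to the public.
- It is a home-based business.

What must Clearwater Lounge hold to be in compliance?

Sec. 10-1. years in business 21 ≥ 17; is located in Zone A → Annual Permit required.
Sec. 10-2. is located in Zone A; is a home-based business → Zone A Registration required.
Sec. 10-3. serves food to the public; is a home-based business; years in business 21 > 5 → Trade License not required.
Sec. 10-4. serves food to the public; does not collect or haul waste → Standard Authorization not required.
Sec. 10-5. is located in Zone A; is a home-based business; serves food to the public → Trade Permit required.
Sec. 10-6. is a home-based business; is located in Zone A (not: is located in a residentially zoned district) → Operating Permit not required.
Sec. 10-7. is a home-based business; years in business 21 > 19; is located in Zone A → Regulatory Registration not required.
Sec. 10-8. is located in Zone A; years in business 21 ≥ 9 → Commercial Registration not required.
Sec. 10-9. years in business 21 > 18; is a home-based business; serves food to the public → Trade Certificate not required.
Sec. 10-10. serves food to the public; years in business 21 ≤ 30; is located in Zone A → Food Handler Certificate required.
Sec. 10-11. is a home-based business; is located in Zone A; serves food to the public → Municipal Certificate required.

Annual Permit, Food Handler Certificate, Municipal Certificate, Trade Permit, Zone A Registration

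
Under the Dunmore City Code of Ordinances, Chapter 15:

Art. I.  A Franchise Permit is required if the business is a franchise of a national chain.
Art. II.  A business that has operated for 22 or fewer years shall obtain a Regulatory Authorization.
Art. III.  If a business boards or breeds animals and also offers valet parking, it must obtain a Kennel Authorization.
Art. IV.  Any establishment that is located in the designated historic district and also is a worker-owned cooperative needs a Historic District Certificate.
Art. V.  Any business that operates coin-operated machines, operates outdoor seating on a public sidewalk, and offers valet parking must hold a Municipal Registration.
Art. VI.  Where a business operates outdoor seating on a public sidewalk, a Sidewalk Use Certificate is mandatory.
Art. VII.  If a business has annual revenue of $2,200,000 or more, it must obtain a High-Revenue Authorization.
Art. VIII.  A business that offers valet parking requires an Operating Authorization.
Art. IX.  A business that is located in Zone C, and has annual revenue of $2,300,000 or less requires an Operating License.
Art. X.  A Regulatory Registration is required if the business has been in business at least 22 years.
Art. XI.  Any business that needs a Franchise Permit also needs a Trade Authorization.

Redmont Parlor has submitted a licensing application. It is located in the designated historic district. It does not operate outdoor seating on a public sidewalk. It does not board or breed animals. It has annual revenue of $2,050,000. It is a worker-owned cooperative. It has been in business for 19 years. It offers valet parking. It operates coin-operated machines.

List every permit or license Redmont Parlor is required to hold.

Art. I. is a worker-owned cooperative (not: is a franchise of a national chain) → Franchise Permit not required.
Art. II. years in business 19 ≤ 22 → Regulatory Authorization required.
Art. III. does not board or breed animals; offers valet parking → Kennel Authorization not required.
Art. IV. is located in the designated historic district; is a worker-owned cooperative → Historic District Certificate required.
Art. V. operates coin-operated machines; does not operate outdoor seating on a public sidewalk; offers valet parking → Municipal Registration not required.
Art. VI. does not operate outdoor seating on a public sidewalk → Sidewalk Use Certificate not required.
Art. VII. revenue $2,050,000 < $2,200,000 → High-Revenue Authorization not required.
Art. VIII. offers valet parking → Operating Authorization required.
Art. IX. is located in the designated historic district (not: is located in Zone C); revenue $2,050,000 ≤ $2,300,000 → Operating License not required.
Art. X. years in business 19 < 22 → Regulatory Registration not required.
Art. XI. Franchise Permit is not required → no effect.

Historic District Certificate, Operating Authorization, Regulatory Authorization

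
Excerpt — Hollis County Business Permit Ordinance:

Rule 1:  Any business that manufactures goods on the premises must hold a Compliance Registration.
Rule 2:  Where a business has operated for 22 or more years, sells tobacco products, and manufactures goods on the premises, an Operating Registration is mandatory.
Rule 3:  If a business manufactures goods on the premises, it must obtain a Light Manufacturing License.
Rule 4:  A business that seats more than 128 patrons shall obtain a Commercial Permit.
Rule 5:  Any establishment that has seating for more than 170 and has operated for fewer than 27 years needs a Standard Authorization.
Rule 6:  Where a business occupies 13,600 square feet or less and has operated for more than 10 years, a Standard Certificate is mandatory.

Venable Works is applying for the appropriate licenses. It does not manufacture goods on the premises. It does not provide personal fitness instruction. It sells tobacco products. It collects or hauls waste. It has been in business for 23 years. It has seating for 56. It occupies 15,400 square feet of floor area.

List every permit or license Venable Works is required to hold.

Rule 1: does not manufacture goods on the premises → Compliance Registration not required.
Rule 2: years in business 23 ≥ 22; sells tobacco products; does not manufacture goods on the premises → Operating Registration not required.
Rule 3: does not manufacture goods on the premises → Light Manufacturing License not required.
Rule 4: seating 56 ≤ 128 → Commercial Permit not required.
Rule 5: seating 56 ≤ 170; years in business 23 < 27 → Standard Authorization not required.
Rule 6: floor area 15,400 square feet > 13,600 square feet; years in business 23 > 10 → Standard Certificate not required.

None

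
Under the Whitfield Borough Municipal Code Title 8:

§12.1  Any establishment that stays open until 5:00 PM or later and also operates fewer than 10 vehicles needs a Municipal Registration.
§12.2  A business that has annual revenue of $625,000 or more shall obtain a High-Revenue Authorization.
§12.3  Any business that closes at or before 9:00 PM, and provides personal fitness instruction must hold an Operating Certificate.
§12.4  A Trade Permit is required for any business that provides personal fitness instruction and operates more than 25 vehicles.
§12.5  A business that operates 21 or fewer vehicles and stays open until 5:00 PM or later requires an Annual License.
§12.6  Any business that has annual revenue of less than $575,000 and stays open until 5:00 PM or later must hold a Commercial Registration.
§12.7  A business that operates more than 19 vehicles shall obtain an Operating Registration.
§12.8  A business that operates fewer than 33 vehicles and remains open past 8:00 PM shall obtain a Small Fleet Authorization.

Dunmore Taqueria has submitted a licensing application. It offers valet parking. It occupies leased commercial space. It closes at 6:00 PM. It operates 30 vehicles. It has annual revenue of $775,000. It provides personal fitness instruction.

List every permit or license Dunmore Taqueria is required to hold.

High-Revenue Authorization, Operating Certificate, Operating Registration, Trade Permit

§12.1 closes 6:00 PM, after 5:00 PM; vehicles 30 ≥ 10 → Municipal Registration not required.
§12.2 revenue $775,000 ≥ $625,000 → High-Revenue Authorization required.
§12.3 closes 6:00 PM, at/before 9:00 PM; provides personal fitness instruction → Operating Certificate required.
§12.4 provides personal fitness instruction; vehicles 30 > 25 → Trade Permit required.
§12.5 vehicles 30 > 21; closes 6:00 PM, after 5:00 PM → Annual License not required.
§12.6 revenue $775,000 ≥ $575,000; closes 6:00 PM, after 5:00 PM → Commercial Registration not required.
§12.7 vehicles 30 > 19 → Operating Registration required.
§12.8 vehicles 30 < 33; closes 6:00 PM, at/before 8:00 PM → Small Fleet Authorization not required.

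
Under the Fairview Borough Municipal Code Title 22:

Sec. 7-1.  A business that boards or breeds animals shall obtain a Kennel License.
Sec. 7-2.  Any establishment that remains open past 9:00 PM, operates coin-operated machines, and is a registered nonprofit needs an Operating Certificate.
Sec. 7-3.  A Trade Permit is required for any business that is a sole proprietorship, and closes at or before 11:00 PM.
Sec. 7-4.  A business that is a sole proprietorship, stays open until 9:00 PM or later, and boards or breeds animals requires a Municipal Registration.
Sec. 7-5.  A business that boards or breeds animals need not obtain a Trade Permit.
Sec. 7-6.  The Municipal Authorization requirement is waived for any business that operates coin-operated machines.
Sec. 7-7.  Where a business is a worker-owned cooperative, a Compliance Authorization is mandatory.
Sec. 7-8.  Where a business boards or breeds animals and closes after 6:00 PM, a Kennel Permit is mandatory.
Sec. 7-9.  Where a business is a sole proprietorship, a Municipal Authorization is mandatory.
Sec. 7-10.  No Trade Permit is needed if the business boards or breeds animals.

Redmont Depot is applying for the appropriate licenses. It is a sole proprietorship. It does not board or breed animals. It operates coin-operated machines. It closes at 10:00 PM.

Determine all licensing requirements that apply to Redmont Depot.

Sec. 7-1. does not board or breed animals → Kennel License not required.
Sec. 7-2. closes 10:00 PM, after 9:00 PM; operates coin-operated machines; is a sole proprietorship (not: is a registered nonprofit) → Operating Certificate not required.
Sec. 7-3. is a sole proprietorship; closes 10:00 PM, at/before 11:00 PM → Trade Permit required.
Sec. 7-4. is a sole proprietorship; closes 10:00 PM, after 9:00 PM; does not board or breed animals → Municipal Registration not required.
Sec. 7-5. does not board or breed animals → Trade Permit exemption does not apply.
Sec. 7-6. operates coin-operated machines → exempt from Municipal Authorization.
Sec. 7-7. is a sole proprietorship (not: is a worker-owned cooperative) → Compliance Authorization not required.
Sec. 7-8. does not board or breed animals; closes 10:00 PM, after 6:00 PM → Kennel Permit not required.
Sec. 7-9. is a sole proprietorship → Municipal Authorization required.
Sec. 7-10. does not board or breed animals → Trade Permit exemption does not apply.

Trade Permit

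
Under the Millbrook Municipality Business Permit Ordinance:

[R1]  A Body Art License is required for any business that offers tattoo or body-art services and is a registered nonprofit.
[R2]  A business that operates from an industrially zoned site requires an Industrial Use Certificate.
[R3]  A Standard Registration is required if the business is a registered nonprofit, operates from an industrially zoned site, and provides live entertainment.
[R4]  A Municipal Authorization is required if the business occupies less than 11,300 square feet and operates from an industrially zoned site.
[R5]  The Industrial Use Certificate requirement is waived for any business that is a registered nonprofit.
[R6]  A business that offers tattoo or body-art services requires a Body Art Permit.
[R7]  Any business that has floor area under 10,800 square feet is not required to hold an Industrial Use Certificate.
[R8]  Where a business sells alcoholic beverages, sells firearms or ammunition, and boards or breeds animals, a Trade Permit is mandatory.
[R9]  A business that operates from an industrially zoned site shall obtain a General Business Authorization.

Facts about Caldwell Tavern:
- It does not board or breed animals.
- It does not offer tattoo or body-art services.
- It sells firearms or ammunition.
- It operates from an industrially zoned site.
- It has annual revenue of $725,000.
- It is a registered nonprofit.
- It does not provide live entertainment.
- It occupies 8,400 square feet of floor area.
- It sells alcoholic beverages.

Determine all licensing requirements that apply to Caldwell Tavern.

General Business Authorization, Municipal Authorization

[R1] does not offer tattoo or body-art services; is a registered nonprofit → Body Art License not required.
[R2] operates from an industrially zoned site → Industrial Use Certificate required.
[R3] is a registered nonprofit; operates from an industrially zoned site; does not provide live entertainment → Standard Registration not required.
[R4] floor area 8,400 square feet < 11,300 square feet; operates from an industrially zoned site → Municipal Authorization required.
[R5] is a registered nonprofit → exempt from Industrial Use Certificate.
[R6] does not offer tattoo or body-art services → Body Art Permit not required.
[R7] floor area 8,400 square feet < 10,800 square feet → exempt from Industrial Use Certificate.
[R8] sells alcoholic beverages; sells firearms or ammunition; does not board or breed animals → Trade Permit not required.
[R9] operates from an industrially zoned site → General Business Authorization required.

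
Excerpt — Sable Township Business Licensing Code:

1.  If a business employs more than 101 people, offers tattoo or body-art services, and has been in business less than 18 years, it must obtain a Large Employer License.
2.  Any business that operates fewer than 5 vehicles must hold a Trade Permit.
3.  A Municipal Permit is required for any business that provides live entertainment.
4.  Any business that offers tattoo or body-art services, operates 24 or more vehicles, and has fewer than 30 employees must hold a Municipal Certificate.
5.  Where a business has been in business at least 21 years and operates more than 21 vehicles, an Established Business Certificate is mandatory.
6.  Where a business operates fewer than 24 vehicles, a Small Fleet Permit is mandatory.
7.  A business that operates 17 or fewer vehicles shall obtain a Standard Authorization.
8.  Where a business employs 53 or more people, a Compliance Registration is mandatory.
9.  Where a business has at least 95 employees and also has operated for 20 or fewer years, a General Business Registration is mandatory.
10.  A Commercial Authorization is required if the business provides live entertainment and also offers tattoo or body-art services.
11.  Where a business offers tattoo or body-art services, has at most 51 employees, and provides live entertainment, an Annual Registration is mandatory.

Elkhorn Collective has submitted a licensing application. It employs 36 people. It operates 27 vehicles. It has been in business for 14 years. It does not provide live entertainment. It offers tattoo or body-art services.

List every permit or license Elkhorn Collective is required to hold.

None

1. employees 36 ≤ 101; offers tattoo or body-art services; years in business 14 < 18 → Large Employer License not required.
2. vehicles 27 ≥ 5 → Trade Permit not required.
3. does not provide live entertainment → Municipal Permit not required.
4. offers tattoo or body-art services; vehicles 27 ≥ 24; employees 36 ≥ 30 → Municipal Certificate not required.
5. years in business 14 < 21; vehicles 27 > 21 → Established Business Certificate not required.
6. vehicles 27 ≥ 24 → Small Fleet Permit not required.
7. vehicles 27 > 17 → Standard Authorization not required.
8. employees 36 < 53 → Compliance Registration not required.
9. employees 36 < 95; years in business 14 ≤ 20 → General Business Registration not required.
10. does not provide live entertainment; offers tattoo or body-art services → Commercial Authorization not required.
11. offers tattoo or body-art services; employees 36 ≤ 51; does not provide live entertainment → Annual Registration not required.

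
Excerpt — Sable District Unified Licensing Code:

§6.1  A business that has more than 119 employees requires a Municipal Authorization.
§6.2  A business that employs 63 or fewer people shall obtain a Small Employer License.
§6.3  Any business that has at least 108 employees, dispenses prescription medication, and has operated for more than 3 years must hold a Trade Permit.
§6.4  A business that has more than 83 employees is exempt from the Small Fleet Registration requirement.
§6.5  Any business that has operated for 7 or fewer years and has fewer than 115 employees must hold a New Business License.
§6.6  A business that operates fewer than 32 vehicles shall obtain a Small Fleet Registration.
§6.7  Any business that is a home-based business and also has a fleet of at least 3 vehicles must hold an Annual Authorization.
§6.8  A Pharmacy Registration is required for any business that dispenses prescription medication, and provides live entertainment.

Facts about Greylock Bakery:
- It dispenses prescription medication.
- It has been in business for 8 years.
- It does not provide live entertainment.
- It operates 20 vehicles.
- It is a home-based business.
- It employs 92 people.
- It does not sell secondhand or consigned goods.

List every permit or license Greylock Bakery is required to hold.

Annual Authorization

§6.1 employees 92 ≤ 119 → Municipal Authorization not required.
§6.2 employees 92 > 63 → Small Employer License not required.
§6.3 employees 92 < 108; dispenses prescription medication; years in business 8 > 3 → Trade Permit not required.
§6.4 employees 92 > 83 → exempt from Small Fleet Registration.
§6.5 years in business 8 > 7; employees 92 < 115 → New Business License not required.
§6.6 vehicles 20 < 32 → Small Fleet Registration required.
§6.7 is a home-based business; vehicles 20 ≥ 3 → Annual Authorization required.
§6.8 dispenses prescription medication; does not provide live entertainment → Pharmacy Registration not required.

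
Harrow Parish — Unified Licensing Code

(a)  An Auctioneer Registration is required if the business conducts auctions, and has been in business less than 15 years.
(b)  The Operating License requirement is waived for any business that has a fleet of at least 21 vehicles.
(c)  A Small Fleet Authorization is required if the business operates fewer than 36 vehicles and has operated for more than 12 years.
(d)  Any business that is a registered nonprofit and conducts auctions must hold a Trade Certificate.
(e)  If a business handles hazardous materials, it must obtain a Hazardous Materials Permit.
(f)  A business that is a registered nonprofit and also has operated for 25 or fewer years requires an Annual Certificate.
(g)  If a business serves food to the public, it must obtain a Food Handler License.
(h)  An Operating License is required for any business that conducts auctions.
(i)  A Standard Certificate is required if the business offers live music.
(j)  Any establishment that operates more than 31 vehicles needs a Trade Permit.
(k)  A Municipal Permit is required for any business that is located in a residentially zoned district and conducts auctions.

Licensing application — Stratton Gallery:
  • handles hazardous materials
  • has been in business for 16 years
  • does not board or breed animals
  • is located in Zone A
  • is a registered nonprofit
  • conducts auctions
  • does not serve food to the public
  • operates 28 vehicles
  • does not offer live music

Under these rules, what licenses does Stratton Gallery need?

(a) conducts auctions; years in business 16 ≥ 15 → Auctioneer Registration not required.
(b) vehicles 28 ≥ 21 → exempt from Operating License.
(c) vehicles 28 < 36; years in business 16 > 12 → Small Fleet Authorization required.
(d) is a registered nonprofit; conducts auctions → Trade Certificate required.
(e) handles hazardous materials → Hazardous Materials Permit required.
(f) is a registered nonprofit; years in business 16 ≤ 25 → Annual Certificate required.
(g) does not serve food to the public → Food Handler License not required.
(h) conducts auctions → Operating License required.
(i) does not offer live music → Standard Certificate not required.
(j) vehicles 28 ≤ 31 → Trade Permit not required.
(k) is located in Zone A (not: is located in a residentially zoned district); conducts auctions → Municipal Permit not required.

Annual Certificate, Hazardous Materials Permit, Small Fleet Authorization, Trade Certificate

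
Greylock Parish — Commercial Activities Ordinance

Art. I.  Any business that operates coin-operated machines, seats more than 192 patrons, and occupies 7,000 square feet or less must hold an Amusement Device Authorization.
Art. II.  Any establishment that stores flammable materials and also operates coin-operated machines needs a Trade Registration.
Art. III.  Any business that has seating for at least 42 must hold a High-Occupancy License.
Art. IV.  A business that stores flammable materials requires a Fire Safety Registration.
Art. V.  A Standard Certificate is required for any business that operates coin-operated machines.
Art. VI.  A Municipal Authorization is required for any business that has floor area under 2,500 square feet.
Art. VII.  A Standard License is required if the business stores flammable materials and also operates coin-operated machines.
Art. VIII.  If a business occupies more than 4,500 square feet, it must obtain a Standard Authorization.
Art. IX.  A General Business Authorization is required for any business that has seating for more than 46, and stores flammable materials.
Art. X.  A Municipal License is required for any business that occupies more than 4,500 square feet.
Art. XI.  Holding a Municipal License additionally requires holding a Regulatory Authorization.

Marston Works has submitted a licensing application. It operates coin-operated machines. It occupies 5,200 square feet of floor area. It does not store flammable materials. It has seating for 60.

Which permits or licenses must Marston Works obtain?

High-Occupancy License, Municipal License, Regulatory Authorization, Standard Authorization, Standard Certificate

Art. I. operates coin-operated machines; seating 60 ≤ 192; floor area 5,200 square feet ≤ 7,000 square feet → Amusement Device Authorization not required.
Art. II. does not store flammable materials; operates coin-operated machines → Trade Registration not required.
Art. III. seating 60 ≥ 42 → High-Occupancy License required.
Art. IV. does not store flammable materials → Fire Safety Registration not required.
Art. V. operates coin-operated machines → Standard Certificate required.
Art. VI. floor area 5,200 square feet ≥ 2,500 square feet → Municipal Authorization not required.
Art. VII. does not store flammable materials; operates coin-operated machines → Standard License not required.
Art. VIII. floor area 5,200 square feet > 4,500 square feet → Standard Authorization required.
Art. IX. seating 60 > 46; does not store flammable materials → General Business Authorization not required.
Art. X. floor area 5,200 square feet > 4,500 square feet → Municipal License required.
Art. XI. Municipal License is required → Regulatory Authorization also required.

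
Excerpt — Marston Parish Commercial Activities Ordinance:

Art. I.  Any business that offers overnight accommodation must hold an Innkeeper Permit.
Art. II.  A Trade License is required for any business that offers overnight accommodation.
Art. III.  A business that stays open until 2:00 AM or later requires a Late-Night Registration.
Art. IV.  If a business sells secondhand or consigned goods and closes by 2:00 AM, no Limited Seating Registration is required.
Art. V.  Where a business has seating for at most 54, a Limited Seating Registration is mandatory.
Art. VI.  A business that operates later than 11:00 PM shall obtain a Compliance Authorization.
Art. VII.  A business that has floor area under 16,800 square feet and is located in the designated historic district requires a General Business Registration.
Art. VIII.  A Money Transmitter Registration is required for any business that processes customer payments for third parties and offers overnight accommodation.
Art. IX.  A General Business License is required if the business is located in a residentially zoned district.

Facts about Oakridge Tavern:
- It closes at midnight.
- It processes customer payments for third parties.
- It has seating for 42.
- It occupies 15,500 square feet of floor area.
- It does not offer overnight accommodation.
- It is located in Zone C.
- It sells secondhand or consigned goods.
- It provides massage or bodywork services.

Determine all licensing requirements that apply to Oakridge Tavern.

Art. I. does not offer overnight accommodation → Innkeeper Permit not required.
Art. II. does not offer overnight accommodation → Trade License not required.
Art. III. closes midnight, at/before 2:00 AM → Late-Night Registration not required.
Art. IV. sells secondhand or consigned goods; closes midnight, at/before 2:00 AM → exempt from Limited Seating Registration.
Art. V. seating 42 ≤ 54 → Limited Seating Registration required.
Art. VI. closes midnight, after 11:00 PM → Compliance Authorization required.
Art. VII. floor area 15,500 square feet < 16,800 square feet; is located in Zone C (not: is located in the designated historic district) → General Business Registration not required.
Art. VIII. processes customer payments for third parties; does not offer overnight accommodation → Money Transmitter Registration not required.
Art. IX. is located in Zone C (not: is located in a residentially zoned district) → General Business License not required.

Compliance Authorization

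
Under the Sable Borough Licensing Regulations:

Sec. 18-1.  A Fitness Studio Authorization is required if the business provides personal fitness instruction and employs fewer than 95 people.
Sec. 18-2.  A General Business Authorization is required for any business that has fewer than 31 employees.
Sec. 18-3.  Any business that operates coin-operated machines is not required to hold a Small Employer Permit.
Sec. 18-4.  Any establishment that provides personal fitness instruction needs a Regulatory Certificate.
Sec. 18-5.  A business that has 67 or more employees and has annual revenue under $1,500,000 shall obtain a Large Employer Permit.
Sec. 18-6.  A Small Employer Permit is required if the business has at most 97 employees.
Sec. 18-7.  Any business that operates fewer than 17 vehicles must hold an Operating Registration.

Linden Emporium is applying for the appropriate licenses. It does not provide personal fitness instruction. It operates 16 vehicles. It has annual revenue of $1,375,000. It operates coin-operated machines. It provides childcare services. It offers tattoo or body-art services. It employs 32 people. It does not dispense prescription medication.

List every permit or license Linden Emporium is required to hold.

Sec. 18-1. does not provide personal fitness instruction; employees 32 < 95 → Fitness Studio Authorization not required.
Sec. 18-2. employees 32 ≥ 31 → General Business Authorization not required.
Sec. 18-3. operates coin-operated machines → exempt from Small Employer Permit.
Sec. 18-4. does not provide personal fitness instruction → Regulatory Certificate not required.
Sec. 18-5. employees 32 < 67; revenue $1,375,000 < $1,500,000 → Large Employer Permit not required.
Sec. 18-6. employees 32 ≤ 97 → Small Employer Permit required.
Sec. 18-7. vehicles 16 < 17 → Operating Registration required.

Operating Registration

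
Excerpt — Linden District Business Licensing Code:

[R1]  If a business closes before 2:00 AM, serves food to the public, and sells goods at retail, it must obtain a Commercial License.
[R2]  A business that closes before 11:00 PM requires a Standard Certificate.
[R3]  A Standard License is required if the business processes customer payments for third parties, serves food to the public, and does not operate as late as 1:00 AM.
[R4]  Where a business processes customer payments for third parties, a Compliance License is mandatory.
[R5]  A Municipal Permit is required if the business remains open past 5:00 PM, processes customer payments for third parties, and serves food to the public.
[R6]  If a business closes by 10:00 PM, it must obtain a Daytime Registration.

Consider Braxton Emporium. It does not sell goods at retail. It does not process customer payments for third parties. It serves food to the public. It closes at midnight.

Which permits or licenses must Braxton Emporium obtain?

[R1] closes midnight, at/before 2:00 AM; serves food to the public; does not sell goods at retail → Commercial License not required.
[R2] closes midnight, after 11:00 PM → Standard Certificate not required.
[R3] does not process customer payments for third parties; serves food to the public; closes midnight, at/before 1:00 AM → Standard License not required.
[R4] does not process customer payments for third parties → Compliance License not required.
[R5] closes midnight, after 5:00 PM; does not process customer payments for third parties; serves food to the public → Municipal Permit not required.
[R6] closes midnight, after 10:00 PM → Daytime Registration not required.

None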